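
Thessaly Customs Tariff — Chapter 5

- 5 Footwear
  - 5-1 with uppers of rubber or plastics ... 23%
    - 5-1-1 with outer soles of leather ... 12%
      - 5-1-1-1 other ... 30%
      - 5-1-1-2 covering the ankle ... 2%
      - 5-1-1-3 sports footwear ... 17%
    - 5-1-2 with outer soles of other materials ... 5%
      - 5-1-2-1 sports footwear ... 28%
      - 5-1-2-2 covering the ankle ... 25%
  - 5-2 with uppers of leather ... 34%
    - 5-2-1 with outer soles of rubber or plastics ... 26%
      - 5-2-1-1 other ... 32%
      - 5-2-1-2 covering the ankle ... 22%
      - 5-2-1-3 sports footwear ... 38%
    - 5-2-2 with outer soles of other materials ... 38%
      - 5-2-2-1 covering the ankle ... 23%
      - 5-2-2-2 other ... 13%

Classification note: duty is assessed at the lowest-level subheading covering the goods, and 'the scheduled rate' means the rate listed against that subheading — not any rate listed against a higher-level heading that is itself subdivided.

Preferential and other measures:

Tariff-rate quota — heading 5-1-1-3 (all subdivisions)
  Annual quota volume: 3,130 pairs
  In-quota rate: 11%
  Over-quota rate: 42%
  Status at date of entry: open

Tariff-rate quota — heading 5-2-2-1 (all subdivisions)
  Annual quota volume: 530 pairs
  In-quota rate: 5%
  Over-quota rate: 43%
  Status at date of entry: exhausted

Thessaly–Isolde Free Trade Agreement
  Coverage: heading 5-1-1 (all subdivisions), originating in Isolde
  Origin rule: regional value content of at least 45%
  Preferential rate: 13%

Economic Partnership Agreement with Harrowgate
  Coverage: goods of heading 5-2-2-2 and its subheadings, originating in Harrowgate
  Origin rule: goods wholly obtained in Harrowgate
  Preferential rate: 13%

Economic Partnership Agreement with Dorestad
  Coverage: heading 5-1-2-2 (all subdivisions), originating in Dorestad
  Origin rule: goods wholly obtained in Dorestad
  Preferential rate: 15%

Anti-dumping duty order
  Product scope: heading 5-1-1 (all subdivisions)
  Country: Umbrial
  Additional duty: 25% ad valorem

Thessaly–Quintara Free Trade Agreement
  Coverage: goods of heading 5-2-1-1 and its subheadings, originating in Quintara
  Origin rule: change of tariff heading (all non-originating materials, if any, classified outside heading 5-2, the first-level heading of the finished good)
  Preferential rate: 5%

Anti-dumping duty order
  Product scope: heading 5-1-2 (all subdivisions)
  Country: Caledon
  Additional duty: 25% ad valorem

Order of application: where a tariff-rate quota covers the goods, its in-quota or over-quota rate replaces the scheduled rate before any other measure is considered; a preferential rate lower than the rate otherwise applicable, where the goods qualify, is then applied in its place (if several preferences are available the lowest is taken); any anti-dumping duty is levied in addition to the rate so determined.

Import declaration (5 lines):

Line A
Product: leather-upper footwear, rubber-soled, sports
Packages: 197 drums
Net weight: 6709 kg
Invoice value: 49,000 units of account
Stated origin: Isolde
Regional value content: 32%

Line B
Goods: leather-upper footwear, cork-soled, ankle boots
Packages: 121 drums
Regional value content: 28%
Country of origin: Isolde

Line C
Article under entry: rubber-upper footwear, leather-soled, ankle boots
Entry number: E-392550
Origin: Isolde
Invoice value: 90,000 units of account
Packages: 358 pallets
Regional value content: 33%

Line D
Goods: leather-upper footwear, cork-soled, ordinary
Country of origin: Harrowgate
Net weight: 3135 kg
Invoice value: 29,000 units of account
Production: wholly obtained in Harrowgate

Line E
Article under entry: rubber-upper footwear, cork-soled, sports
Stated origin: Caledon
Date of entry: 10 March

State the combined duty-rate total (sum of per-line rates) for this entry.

Line A: leather-upper → 5-2; rubber-soled → 5-2-1; sports → 5-2-1-3. Scheduled 38%. Isolde agreement on 5-1-1: 5-2-1-3 not covered. → 38%.
Line B: leather-upper → 5-2; cork-soled → 5-2-2; ankle boots → 5-2-2-1. Scheduled 23%. quota on 5-2-2-1 exhausted → over-quota 43%; Isolde agreement on 5-1-1: 5-2-2-1 not covered. → 43%.
Line C: rubber-upper → 5-1; leather-soled → 5-1-1; ankle boots → 5-1-1-2. Scheduled 2%. Isolde agreement on 5-1-1: RVC < 45%. → 2%.
Line D: leather-upper → 5-2; cork-soled → 5-2-2; ordinary → 5-2-2-2. Scheduled 13%. Harrowgate agreement on 5-2-2-2: wholly obtained → 13% available; preference 13% not lower than 13% → no reduction. → 13%.
Line E: rubber-upper → 5-1; cork-soled → 5-1-2; sports → 5-1-2-1. Scheduled 28%. anti-dumping (Caledon, 5-1-2): +25%; total 28% + 25% = 53%. → 53%.
Sum: 38% + 43% + 2% + 13% + 53% = 149%.

149%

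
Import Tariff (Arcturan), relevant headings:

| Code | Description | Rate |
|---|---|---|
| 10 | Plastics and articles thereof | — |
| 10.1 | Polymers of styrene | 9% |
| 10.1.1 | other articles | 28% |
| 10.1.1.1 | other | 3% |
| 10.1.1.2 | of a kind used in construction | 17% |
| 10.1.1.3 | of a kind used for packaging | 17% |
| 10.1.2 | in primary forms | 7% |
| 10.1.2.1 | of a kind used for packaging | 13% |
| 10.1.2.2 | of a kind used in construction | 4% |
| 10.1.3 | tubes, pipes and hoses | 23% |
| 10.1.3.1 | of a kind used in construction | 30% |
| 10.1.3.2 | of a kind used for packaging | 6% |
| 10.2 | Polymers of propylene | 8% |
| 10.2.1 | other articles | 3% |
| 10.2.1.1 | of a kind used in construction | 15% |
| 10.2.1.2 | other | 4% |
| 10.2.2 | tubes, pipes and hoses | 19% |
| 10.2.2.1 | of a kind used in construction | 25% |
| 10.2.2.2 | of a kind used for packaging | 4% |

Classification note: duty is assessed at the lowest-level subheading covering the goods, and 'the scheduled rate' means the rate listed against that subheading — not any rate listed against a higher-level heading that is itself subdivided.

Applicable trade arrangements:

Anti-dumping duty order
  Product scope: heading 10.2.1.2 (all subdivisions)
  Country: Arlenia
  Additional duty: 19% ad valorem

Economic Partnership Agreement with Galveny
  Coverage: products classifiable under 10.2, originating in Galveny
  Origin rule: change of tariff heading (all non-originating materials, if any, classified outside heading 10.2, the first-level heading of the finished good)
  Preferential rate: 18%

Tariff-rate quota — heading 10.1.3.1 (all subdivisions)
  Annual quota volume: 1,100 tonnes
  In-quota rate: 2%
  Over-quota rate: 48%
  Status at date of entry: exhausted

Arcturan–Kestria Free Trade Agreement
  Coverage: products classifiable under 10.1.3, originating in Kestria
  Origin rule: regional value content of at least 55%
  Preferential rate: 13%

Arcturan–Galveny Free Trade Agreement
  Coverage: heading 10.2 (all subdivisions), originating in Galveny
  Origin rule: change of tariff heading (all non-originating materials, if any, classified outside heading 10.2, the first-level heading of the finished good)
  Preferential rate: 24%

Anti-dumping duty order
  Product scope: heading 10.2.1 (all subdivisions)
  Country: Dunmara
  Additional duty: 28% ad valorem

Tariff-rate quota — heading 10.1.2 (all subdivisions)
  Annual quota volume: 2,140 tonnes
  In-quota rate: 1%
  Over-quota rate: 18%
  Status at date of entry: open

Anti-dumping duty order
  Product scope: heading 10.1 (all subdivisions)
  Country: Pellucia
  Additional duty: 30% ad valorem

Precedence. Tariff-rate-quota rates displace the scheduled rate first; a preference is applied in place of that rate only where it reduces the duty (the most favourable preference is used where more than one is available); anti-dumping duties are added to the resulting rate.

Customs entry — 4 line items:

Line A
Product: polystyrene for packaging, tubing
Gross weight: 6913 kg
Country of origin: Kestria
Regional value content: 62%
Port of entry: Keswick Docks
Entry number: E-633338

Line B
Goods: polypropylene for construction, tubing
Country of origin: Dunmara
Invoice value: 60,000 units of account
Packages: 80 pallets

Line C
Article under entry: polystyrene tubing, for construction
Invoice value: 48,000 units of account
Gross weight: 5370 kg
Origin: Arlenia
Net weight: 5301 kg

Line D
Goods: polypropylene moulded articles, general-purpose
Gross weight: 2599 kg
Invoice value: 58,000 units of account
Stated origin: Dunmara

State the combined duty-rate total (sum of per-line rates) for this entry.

Line A: polystyrene → 10.1; tubing → 10.1.3; for packaging → 10.1.3.2. Scheduled 6%. Kestria agreement on 10.1.3: RVC ≥ 55% → 13% available; preference 13% not lower than 6% → no reduction. → 6%.
Line B: polypropylene → 10.2; tubing → 10.2.2; for construction → 10.2.2.1. Scheduled 25%. No special measure applies. → 25%.
Line C: polystyrene → 10.1; tubing → 10.1.3; for construction → 10.1.3.1. Scheduled 30%. quota on 10.1.3.1 exhausted → over-quota 48%. → 48%.
Line D: polypropylene → 10.2; moulded articles → 10.2.1; general-purpose → 10.2.1.2. Scheduled 4%. anti-dumping (Dunmara, 10.2.1): +28%; total 4% + 28% = 32%. → 32%.
Sum: 6% + 25% + 48% + 32% = 111%.

111%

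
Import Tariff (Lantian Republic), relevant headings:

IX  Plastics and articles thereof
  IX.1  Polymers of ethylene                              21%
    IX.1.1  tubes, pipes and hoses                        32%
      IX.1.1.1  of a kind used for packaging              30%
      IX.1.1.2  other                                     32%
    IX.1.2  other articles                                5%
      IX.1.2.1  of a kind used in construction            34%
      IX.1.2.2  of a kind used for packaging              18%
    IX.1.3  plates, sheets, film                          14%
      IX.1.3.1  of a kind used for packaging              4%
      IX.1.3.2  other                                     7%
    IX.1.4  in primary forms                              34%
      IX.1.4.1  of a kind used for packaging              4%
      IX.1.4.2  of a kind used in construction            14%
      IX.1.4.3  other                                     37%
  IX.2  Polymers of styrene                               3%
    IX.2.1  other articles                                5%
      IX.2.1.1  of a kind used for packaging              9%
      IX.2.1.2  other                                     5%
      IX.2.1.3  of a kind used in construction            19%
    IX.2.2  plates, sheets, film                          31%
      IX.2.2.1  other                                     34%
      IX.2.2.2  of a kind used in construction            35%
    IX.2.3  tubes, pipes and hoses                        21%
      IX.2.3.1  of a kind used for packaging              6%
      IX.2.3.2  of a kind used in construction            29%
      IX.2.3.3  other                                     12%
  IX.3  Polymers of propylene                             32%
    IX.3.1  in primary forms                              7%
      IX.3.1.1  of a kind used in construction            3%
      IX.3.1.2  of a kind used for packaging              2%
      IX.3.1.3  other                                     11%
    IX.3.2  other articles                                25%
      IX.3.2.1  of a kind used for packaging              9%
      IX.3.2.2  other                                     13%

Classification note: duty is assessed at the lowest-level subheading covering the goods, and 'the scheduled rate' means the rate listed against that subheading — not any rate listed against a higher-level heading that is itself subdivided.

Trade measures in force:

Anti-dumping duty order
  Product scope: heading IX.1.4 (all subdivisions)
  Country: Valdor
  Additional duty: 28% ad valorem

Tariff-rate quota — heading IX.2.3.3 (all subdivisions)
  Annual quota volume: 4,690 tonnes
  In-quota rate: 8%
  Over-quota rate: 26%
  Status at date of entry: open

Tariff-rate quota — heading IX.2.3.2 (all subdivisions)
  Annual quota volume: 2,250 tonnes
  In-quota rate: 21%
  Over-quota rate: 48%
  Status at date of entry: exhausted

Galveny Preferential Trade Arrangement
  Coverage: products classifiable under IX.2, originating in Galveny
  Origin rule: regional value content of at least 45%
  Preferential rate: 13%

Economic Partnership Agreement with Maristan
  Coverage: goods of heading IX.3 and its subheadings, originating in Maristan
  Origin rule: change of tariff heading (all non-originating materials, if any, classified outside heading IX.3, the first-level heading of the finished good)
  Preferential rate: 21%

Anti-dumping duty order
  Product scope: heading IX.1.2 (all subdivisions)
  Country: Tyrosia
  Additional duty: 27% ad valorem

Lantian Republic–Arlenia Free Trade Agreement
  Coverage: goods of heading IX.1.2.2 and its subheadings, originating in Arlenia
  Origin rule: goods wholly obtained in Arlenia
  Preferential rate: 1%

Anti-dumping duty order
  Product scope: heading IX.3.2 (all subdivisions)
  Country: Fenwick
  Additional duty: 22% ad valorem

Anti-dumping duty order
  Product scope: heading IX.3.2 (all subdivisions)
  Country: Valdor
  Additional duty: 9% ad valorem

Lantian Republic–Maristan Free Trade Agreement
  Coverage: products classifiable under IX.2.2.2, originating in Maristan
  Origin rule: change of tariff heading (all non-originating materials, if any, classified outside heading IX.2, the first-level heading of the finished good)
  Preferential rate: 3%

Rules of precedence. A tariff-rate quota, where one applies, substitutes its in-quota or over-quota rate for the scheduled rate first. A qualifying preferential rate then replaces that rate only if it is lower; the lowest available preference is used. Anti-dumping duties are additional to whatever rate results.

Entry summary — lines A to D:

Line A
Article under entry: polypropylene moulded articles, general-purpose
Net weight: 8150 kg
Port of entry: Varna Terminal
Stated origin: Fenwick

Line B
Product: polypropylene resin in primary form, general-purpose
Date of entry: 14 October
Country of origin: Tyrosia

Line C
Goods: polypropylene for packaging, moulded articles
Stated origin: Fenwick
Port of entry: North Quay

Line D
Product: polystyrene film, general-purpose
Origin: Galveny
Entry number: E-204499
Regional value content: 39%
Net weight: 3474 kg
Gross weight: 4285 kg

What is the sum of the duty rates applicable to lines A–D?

111%

Line A: polypropylene → IX.3; moulded articles → IX.3.2; general-purpose → IX.3.2.2. Scheduled 13%. anti-dumping (Fenwick, IX.3.2): +22%; total 13% + 22% = 35%. → 35%.
Line B: polypropylene → IX.3; resin in primary form → IX.3.1; general-purpose → IX.3.1.3. Scheduled 11%. No special measure applies. → 11%.
Line C: polypropylene → IX.3; moulded articles → IX.3.2; for packaging → IX.3.2.1. Scheduled 9%. anti-dumping (Fenwick, IX.3.2): +22%; total 9% + 22% = 31%. → 31%.
Line D: polystyrene → IX.2; film → IX.2.2; general-purpose → IX.2.2.1. Scheduled 34%. Galveny agreement on IX.2: RVC < 45%. → 34%.
Sum: 35% + 11% + 31% + 34% = 111%.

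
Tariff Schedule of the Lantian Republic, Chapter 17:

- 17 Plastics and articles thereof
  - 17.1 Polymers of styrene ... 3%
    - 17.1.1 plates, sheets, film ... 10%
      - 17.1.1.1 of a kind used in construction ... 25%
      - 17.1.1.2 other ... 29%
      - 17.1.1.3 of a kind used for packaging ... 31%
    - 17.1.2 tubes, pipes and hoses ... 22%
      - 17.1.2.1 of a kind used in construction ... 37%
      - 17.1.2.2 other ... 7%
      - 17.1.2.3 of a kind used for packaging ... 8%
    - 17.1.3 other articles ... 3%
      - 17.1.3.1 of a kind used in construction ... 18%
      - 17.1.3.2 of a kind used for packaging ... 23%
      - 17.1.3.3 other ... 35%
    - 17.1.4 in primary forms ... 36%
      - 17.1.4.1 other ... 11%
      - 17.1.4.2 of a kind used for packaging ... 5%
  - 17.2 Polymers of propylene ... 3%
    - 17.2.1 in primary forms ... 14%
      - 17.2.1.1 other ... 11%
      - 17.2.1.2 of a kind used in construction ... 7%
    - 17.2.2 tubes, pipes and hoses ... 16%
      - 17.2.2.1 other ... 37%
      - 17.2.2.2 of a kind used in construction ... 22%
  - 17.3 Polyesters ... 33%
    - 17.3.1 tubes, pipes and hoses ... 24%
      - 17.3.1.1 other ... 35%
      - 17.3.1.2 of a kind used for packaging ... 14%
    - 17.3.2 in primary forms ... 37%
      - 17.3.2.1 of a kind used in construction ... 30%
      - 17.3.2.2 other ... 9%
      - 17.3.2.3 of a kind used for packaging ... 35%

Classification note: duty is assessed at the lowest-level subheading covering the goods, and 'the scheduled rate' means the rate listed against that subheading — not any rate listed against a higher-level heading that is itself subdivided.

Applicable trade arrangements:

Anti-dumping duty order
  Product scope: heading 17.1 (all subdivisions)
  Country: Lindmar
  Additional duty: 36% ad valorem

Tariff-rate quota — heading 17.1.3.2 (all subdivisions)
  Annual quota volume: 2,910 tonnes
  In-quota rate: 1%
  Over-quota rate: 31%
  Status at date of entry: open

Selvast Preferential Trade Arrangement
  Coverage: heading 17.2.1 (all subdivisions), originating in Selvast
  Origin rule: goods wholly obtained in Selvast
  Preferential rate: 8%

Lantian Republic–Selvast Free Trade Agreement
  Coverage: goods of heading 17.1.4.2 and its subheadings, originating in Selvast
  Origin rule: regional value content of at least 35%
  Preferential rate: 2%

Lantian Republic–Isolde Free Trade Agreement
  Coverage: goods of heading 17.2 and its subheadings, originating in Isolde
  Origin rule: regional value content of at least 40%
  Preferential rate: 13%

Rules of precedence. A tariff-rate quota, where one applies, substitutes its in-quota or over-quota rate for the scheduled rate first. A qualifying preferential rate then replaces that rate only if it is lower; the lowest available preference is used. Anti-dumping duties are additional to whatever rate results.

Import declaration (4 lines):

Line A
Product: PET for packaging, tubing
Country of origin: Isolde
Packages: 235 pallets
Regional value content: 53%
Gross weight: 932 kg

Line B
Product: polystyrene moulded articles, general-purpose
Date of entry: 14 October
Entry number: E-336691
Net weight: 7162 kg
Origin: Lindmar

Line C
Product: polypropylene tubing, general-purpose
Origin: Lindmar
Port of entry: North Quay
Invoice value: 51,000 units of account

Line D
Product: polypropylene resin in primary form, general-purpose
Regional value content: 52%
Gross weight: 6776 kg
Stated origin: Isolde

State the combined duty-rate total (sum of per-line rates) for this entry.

133%

Line A: PET → 17.3; tubing → 17.3.1; for packaging → 17.3.1.2. Scheduled 14%. Isolde agreement on 17.2: 17.3.1.2 not covered. → 14%.
Line B: polystyrene → 17.1; moulded articles → 17.1.3; general-purpose → 17.1.3.3. Scheduled 35%. anti-dumping (Lindmar, 17.1): +36%; total 35% + 36% = 71%. → 71%.
Line C: polypropylene → 17.2; tubing → 17.2.2; general-purpose → 17.2.2.1. Scheduled 37%. No special measure applies. → 37%.
Line D: polypropylene → 17.2; resin in primary form → 17.2.1; general-purpose → 17.2.1.1. Scheduled 11%. Isolde agreement on 17.2: RVC ≥ 40% → 13% available; preference 13% not lower than 11% → no reduction. → 11%.
Sum: 14% + 71% + 37% + 11% = 133%.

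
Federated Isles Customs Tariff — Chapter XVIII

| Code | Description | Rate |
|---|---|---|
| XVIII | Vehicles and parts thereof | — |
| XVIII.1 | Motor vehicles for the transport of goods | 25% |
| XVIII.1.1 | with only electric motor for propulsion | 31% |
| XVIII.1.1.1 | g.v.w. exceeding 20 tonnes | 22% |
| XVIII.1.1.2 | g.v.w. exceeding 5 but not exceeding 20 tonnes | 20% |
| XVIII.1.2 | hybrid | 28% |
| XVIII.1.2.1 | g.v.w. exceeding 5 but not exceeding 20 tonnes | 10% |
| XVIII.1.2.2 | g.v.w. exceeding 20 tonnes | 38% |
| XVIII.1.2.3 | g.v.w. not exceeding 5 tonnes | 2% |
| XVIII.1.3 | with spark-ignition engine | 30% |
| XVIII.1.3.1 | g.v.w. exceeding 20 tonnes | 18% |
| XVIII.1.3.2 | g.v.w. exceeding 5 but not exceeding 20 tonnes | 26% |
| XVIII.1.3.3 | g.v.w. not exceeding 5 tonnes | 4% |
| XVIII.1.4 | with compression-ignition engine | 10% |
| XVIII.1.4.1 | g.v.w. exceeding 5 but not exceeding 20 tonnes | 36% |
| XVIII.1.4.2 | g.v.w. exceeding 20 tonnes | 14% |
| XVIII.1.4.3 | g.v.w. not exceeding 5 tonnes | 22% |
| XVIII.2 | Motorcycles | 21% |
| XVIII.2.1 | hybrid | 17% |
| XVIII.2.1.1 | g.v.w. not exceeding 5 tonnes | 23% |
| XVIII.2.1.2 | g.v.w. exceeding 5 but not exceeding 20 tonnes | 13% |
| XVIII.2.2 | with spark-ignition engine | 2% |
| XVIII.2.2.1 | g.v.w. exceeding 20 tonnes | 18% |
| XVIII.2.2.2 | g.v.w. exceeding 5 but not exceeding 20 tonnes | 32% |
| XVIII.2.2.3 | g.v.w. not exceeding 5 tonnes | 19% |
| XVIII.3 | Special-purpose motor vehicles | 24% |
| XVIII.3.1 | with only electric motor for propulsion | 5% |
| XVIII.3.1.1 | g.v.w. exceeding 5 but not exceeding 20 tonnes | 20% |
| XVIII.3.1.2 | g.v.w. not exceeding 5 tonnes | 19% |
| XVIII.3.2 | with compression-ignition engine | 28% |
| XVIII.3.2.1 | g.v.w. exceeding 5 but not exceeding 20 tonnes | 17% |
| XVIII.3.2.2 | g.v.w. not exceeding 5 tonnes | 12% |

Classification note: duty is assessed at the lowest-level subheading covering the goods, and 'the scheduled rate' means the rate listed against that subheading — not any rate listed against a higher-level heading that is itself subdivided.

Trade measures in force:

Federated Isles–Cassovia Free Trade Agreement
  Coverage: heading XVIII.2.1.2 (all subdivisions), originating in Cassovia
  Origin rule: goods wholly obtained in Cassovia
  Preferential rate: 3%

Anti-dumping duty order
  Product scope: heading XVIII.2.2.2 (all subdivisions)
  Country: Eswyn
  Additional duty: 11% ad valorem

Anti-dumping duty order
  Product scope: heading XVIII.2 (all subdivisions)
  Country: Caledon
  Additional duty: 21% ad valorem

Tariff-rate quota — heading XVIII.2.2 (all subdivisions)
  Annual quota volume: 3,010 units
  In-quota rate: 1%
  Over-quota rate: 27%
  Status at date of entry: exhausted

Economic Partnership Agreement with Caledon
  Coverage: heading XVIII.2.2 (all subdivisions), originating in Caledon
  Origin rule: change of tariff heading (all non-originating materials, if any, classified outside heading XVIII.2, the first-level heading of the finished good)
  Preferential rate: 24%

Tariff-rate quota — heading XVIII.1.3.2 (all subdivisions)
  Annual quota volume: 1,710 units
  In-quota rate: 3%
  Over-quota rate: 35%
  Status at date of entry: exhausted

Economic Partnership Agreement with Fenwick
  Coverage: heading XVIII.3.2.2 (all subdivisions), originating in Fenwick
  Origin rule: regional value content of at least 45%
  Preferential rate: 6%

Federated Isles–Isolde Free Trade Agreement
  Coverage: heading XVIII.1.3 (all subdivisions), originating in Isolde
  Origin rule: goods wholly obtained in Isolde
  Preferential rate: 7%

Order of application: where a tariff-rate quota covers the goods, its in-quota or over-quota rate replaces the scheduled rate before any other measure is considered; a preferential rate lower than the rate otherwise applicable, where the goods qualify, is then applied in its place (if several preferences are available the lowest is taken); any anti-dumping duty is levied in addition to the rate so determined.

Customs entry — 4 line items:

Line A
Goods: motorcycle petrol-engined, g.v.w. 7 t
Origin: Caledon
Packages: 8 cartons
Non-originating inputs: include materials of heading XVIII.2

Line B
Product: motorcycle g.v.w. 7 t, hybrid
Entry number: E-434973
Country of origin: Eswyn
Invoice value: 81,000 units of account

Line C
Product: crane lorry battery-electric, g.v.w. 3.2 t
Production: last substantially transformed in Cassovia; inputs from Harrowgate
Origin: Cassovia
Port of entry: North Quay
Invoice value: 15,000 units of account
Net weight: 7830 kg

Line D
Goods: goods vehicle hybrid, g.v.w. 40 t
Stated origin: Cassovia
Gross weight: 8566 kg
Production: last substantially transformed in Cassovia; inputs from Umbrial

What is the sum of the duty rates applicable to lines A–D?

Line A: motorcycle → XVIII.2; petrol-engined → XVIII.2.2; g.v.w. 7 t → XVIII.2.2.2. Scheduled 32%. quota on XVIII.2.2 exhausted → over-quota 27%; Caledon agreement on XVIII.2.2: CTH not met; anti-dumping (Caledon, XVIII.2): +21%; total 27% + 21% = 48%. → 48%.
Line B: motorcycle → XVIII.2; hybrid → XVIII.2.1; g.v.w. 7 t → XVIII.2.1.2. Scheduled 13%. No special measure applies. → 13%.
Line C: crane lorry → XVIII.3; battery-electric → XVIII.3.1; g.v.w. 3.2 t → XVIII.3.1.2. Scheduled 19%. Cassovia agreement on XVIII.2.1.2: XVIII.3.1.2 not covered. → 19%.
Line D: goods vehicle → XVIII.1; hybrid → XVIII.1.2; g.v.w. 40 t → XVIII.1.2.2. Scheduled 38%. Cassovia agreement on XVIII.2.1.2: XVIII.1.2.2 not covered. → 38%.
Sum: 48% + 13% + 19% + 38% = 118%.

118%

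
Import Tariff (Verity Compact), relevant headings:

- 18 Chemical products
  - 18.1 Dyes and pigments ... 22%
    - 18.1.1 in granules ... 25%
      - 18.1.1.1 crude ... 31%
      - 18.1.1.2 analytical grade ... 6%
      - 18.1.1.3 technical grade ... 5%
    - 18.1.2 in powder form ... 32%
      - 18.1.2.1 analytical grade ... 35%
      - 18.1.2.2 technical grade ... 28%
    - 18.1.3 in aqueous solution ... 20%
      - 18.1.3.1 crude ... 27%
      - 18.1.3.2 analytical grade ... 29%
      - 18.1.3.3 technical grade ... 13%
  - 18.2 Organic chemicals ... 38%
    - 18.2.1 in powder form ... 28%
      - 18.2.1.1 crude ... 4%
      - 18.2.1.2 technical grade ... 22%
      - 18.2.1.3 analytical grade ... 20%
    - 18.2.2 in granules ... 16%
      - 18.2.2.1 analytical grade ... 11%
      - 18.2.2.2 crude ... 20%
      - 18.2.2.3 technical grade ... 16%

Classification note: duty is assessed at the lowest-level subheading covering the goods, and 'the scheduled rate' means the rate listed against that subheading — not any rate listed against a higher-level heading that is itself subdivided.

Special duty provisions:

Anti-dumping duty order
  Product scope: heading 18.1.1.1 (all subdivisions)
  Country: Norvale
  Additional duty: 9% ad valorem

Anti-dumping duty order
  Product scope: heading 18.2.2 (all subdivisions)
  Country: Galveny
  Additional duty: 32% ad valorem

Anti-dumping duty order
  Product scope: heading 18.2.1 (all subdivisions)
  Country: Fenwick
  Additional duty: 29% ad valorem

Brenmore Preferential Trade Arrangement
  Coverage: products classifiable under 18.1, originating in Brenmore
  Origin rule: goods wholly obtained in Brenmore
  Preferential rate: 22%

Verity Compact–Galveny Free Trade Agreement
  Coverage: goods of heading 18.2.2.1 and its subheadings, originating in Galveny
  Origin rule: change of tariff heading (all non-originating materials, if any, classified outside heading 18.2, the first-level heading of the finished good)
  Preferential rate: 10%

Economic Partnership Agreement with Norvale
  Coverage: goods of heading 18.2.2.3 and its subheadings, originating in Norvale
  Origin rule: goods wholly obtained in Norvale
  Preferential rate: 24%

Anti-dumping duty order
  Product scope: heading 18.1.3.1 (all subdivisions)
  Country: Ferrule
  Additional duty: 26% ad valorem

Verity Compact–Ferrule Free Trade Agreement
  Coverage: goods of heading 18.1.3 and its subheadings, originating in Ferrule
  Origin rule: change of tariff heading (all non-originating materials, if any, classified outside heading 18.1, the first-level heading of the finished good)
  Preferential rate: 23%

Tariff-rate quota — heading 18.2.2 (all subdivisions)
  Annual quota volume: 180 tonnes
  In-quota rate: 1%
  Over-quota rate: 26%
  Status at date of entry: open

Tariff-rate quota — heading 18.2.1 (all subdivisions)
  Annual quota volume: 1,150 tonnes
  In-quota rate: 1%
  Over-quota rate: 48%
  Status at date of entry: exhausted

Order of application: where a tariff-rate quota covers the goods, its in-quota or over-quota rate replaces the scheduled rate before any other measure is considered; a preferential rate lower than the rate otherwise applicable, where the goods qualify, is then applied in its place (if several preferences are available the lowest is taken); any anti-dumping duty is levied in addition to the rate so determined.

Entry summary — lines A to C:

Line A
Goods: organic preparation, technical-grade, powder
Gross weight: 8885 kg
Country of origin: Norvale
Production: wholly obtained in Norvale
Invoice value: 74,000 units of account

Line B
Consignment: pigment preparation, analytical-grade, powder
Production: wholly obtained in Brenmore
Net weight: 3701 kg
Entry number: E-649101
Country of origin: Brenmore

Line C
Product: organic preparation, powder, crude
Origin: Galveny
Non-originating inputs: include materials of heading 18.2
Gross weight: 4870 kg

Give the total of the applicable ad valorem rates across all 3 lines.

Line A: organic → 18.2; powder → 18.2.1; technical-grade → 18.2.1.2. Scheduled 22%. quota on 18.2.1 exhausted → over-quota 48%; Norvale agreement on 18.2.2.3: 18.2.1.2 not covered. → 48%.
Line B: pigment → 18.1; powder → 18.1.2; analytical-grade → 18.1.2.1. Scheduled 35%. Brenmore agreement on 18.1: wholly obtained → 22% available; preferential 22%. → 22%.
Line C: organic → 18.2; powder → 18.2.1; crude → 18.2.1.1. Scheduled 4%. quota on 18.2.1 exhausted → over-quota 48%; Galveny agreement on 18.2.2.1: 18.2.1.1 not covered. → 48%.
Sum: 48% + 22% + 48% = 118%.

118%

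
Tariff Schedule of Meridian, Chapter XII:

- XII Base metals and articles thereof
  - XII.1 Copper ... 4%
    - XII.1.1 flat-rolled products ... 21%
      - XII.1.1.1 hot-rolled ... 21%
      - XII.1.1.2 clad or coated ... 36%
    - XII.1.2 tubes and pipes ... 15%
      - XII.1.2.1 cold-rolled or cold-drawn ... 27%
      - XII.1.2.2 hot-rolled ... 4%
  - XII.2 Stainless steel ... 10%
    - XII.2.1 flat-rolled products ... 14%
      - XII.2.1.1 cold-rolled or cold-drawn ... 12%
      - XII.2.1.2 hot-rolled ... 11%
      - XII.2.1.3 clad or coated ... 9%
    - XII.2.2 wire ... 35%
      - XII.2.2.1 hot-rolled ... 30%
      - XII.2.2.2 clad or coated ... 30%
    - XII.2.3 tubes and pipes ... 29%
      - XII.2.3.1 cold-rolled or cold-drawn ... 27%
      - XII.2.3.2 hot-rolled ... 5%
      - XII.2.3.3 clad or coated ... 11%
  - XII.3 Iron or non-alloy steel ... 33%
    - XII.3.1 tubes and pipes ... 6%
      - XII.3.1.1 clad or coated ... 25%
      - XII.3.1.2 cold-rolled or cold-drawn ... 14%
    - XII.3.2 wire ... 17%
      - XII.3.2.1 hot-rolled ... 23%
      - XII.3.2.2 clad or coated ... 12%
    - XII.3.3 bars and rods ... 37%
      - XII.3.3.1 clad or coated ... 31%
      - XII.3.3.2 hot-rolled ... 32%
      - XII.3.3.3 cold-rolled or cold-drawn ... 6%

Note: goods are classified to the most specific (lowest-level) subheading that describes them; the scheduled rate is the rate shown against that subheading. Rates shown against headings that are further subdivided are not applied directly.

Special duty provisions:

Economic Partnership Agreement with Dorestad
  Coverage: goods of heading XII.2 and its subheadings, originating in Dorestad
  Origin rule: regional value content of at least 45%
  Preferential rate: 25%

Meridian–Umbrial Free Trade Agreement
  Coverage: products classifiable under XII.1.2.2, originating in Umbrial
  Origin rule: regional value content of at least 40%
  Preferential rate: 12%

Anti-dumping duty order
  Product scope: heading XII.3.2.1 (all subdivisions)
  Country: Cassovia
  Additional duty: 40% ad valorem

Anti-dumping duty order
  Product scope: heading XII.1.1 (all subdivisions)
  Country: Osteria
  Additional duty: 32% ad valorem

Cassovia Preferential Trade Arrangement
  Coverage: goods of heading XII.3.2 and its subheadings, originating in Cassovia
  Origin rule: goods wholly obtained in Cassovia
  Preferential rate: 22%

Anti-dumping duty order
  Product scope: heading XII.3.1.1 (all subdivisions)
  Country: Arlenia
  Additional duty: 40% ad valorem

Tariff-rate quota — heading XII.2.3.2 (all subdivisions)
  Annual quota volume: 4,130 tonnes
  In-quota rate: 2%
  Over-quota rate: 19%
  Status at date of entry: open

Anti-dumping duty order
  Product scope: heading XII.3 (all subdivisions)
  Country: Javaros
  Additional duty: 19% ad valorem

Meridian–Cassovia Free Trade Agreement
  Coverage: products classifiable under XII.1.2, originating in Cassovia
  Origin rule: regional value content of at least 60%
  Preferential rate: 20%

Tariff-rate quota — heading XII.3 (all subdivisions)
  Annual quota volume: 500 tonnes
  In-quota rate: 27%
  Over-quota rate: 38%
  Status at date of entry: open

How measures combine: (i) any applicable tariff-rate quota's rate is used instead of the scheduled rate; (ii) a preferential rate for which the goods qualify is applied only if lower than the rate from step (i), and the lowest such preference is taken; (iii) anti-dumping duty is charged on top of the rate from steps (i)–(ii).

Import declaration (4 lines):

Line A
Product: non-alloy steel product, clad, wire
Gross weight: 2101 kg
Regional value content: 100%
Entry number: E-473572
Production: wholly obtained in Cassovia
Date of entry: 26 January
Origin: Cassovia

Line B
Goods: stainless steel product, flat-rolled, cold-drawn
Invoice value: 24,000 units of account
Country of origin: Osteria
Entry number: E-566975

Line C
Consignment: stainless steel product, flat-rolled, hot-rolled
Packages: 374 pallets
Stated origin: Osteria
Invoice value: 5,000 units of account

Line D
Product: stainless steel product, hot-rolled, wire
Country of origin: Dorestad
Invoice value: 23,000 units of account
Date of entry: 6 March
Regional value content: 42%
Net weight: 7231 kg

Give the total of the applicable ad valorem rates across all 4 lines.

Line A: non-alloy steel → XII.3; wire → XII.3.2; clad → XII.3.2.2. Scheduled 12%. quota on XII.3 open → in-quota 27%; Cassovia agreement on XII.3.2: wholly obtained → 22% available; Cassovia agreement on XII.1.2: XII.3.2.2 not covered; preferential 22%. → 22%.
Line B: stainless steel → XII.2; flat-rolled → XII.2.1; cold-drawn → XII.2.1.1. Scheduled 12%. No special measure applies. → 12%.
Line C: stainless steel → XII.2; flat-rolled → XII.2.1; hot-rolled → XII.2.1.2. Scheduled 11%. No special measure applies. → 11%.
Line D: stainless steel → XII.2; wire → XII.2.2; hot-rolled → XII.2.2.1. Scheduled 30%. Dorestad agreement on XII.2: RVC < 45%. → 30%.
Sum: 22% + 12% + 11% + 30% = 75%.

75%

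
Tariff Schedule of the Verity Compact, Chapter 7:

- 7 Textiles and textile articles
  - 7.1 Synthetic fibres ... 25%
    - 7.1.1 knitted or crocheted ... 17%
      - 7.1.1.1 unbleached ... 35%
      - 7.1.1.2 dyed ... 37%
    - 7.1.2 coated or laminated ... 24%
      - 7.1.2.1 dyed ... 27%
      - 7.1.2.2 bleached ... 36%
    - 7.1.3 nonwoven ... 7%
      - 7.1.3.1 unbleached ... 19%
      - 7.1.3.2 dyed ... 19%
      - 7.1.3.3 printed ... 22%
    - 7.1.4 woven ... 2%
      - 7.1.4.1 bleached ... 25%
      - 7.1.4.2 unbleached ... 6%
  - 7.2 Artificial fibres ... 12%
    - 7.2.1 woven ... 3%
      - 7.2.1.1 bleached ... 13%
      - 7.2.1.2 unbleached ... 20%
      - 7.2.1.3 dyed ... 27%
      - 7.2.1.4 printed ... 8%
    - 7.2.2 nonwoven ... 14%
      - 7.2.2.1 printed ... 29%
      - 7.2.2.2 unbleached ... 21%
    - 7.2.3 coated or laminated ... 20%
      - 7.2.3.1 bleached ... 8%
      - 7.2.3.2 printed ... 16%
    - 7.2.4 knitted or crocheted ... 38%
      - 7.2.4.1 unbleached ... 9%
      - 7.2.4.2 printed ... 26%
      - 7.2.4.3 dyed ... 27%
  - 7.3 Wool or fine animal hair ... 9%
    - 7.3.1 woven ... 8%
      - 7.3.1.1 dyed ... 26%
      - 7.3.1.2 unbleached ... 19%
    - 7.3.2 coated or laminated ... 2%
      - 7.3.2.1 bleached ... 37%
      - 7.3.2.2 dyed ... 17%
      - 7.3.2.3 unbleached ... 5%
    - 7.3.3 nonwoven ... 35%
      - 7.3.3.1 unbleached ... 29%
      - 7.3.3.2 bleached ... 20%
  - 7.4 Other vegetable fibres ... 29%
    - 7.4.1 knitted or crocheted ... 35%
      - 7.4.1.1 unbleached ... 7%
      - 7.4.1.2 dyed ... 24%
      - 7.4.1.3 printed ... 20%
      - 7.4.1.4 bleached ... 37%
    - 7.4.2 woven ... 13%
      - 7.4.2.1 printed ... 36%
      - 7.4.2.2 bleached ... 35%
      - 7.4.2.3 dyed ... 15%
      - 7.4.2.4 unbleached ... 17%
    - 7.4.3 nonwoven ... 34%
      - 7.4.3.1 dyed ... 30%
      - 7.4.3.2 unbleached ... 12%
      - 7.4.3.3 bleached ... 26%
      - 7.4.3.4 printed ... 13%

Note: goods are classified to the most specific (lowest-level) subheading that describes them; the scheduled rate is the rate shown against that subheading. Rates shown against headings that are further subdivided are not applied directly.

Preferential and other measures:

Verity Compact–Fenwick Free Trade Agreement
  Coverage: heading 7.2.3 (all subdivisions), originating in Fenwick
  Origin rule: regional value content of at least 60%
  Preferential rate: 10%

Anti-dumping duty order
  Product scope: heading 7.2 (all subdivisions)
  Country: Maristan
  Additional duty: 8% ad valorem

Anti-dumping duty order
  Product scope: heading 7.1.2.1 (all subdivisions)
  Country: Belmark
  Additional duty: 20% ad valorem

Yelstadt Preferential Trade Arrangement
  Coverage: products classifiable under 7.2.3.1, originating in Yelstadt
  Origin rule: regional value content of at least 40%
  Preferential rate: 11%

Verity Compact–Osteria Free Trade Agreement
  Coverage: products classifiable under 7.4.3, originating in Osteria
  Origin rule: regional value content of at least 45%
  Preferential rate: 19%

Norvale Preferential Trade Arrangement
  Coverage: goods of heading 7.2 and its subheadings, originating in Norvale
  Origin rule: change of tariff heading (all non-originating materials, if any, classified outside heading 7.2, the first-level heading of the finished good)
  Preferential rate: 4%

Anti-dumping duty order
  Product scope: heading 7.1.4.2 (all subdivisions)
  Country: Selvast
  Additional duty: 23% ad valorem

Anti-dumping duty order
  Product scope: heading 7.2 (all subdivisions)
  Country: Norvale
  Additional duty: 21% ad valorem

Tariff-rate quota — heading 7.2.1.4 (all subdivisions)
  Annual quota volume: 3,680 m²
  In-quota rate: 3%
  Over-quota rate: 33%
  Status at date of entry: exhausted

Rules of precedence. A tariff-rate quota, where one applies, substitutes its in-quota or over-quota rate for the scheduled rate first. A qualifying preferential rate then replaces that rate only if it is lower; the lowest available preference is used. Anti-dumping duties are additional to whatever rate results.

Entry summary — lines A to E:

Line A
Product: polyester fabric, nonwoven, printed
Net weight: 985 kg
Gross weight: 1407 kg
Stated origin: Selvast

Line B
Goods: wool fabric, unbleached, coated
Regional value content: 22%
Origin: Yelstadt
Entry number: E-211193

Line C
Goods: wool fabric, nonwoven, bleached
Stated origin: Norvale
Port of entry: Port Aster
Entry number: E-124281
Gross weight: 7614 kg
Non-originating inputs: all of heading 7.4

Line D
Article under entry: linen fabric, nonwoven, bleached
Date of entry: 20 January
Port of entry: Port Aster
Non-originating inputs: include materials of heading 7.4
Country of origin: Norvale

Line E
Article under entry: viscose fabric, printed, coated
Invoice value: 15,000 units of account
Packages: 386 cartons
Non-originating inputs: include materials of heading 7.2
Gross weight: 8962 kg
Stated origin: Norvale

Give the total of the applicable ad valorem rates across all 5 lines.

110%

Line A: polyester → 7.1; nonwoven → 7.1.3; printed → 7.1.3.3. Scheduled 22%. No special measure applies. → 22%.
Line B: wool → 7.3; coated → 7.3.2; unbleached → 7.3.2.3. Scheduled 5%. Yelstadt agreement on 7.2.3.1: 7.3.2.3 not covered. → 5%.
Line C: wool → 7.3; nonwoven → 7.3.3; bleached → 7.3.3.2. Scheduled 20%. Norvale agreement on 7.2: 7.3.3.2 not covered. → 20%.
Line D: linen → 7.4; nonwoven → 7.4.3; bleached → 7.4.3.3. Scheduled 26%. Norvale agreement on 7.2: 7.4.3.3 not covered. → 26%.
Line E: viscose → 7.2; coated → 7.2.3; printed → 7.2.3.2. Scheduled 16%. Norvale agreement on 7.2: CTH not met; anti-dumping (Norvale, 7.2): +21%; total 16% + 21% = 37%. → 37%.
Sum: 22% + 5% + 20% + 26% + 37% = 110%.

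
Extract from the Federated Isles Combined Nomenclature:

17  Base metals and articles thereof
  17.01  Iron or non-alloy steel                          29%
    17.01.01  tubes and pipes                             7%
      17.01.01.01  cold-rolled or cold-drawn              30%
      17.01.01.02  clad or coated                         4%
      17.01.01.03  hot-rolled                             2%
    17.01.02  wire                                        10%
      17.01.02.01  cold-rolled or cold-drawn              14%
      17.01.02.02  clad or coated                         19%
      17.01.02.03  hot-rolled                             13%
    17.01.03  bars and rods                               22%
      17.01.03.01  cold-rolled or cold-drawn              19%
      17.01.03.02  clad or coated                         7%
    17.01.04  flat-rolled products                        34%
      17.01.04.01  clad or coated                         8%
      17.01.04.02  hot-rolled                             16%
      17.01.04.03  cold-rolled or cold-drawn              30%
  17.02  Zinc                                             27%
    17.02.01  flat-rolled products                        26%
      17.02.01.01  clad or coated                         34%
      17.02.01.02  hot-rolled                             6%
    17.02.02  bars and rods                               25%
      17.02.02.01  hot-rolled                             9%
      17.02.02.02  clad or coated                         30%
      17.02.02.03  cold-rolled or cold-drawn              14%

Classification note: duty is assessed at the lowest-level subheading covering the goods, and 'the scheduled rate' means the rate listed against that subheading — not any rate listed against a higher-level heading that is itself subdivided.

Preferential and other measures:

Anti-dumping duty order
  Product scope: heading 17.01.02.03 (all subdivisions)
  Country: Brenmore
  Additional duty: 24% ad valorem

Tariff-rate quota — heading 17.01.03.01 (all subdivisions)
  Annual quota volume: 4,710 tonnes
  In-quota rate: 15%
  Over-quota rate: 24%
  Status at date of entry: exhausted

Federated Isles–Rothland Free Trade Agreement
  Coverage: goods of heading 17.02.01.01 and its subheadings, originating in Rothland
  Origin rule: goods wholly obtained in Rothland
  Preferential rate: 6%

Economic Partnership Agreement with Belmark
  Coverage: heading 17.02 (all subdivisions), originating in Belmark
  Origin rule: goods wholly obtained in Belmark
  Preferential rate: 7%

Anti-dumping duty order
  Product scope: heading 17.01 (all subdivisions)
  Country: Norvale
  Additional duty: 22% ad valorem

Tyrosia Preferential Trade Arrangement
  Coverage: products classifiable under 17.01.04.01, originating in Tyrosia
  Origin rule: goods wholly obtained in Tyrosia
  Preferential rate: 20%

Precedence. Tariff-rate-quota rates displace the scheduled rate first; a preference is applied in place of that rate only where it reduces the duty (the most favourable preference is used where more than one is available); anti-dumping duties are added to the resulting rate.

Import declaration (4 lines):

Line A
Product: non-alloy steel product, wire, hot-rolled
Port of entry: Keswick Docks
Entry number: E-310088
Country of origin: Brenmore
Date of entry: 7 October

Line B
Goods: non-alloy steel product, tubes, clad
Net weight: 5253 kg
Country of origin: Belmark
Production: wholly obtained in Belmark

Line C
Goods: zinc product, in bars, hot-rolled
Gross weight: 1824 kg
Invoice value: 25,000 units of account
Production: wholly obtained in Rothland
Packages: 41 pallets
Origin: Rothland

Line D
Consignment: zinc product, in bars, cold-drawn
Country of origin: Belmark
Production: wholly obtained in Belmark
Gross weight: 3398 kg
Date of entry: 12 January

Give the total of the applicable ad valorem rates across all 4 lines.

Line A: non-alloy steel → 17.01; wire → 17.01.02; hot-rolled → 17.01.02.03. Scheduled 13%. anti-dumping (Brenmore, 17.01.02.03): +24%; total 13% + 24% = 37%. → 37%.
Line B: non-alloy steel → 17.01; tubes → 17.01.01; clad → 17.01.01.02. Scheduled 4%. Belmark agreement on 17.02: 17.01.01.02 not covered. → 4%.
Line C: zinc → 17.02; in bars → 17.02.02; hot-rolled → 17.02.02.01. Scheduled 9%. Rothland agreement on 17.02.01.01: 17.02.02.01 not covered. → 9%.
Line D: zinc → 17.02; in bars → 17.02.02; cold-drawn → 17.02.02.03. Scheduled 14%. Belmark agreement on 17.02: wholly obtained → 7% available; preferential 7%. → 7%.
Sum: 37% + 4% + 9% + 7% = 57%.

57%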